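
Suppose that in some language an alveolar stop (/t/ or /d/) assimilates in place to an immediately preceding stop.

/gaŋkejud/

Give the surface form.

[gaŋkejud]

no segment meets the rule's conditions; no change.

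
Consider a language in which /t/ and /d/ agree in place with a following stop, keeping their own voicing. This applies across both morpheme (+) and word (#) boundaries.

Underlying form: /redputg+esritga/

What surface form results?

[rebpukg+esrikga]

/d/ before /p/ (labial) → [b]
/t/ before /g/ (velar) → [k]
/t/ before /g/ (velar) → [k]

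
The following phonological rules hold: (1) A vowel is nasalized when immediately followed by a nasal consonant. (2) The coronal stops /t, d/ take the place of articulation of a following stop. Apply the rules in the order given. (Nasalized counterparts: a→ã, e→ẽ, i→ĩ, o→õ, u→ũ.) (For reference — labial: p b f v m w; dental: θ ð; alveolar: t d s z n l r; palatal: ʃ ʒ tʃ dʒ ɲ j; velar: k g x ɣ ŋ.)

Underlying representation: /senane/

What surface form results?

[sẽnãne]

Rule 1: /e/ before nasal /n/ → [ẽ]
Rule 1: /a/ before nasal /n/ → [ã]
After rule 1: sẽnãne
Rule 2: no segment meets the rule's conditions; no change.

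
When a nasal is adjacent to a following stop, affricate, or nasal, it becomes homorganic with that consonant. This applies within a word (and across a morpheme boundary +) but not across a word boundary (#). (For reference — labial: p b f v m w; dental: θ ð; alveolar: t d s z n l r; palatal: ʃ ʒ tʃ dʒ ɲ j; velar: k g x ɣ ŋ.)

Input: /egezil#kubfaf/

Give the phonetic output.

[egezil#kubfaf]

no segment meets the rule's conditions; no change.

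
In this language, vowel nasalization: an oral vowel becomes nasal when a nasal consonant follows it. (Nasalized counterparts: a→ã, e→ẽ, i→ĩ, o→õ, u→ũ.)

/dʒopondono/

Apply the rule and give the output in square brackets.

[dʒopõndõno]

/o/ before nasal /n/ → [õ]
/o/ before nasal /n/ → [õ]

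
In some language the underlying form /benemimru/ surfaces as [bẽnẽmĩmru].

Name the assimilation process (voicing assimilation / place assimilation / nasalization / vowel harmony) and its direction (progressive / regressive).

/e/→[ẽ] /e/→[ẽ] /i/→[ĩ].
Each target copies a feature from the following segment, so the direction is regressive.

nasalization, regressive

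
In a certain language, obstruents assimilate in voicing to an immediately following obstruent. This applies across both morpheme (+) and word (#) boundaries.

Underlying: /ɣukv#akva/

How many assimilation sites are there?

2

/k/ before /v/ (voiced) → [g]
/k/ before /v/ (voiced) → [g]
2 segments change.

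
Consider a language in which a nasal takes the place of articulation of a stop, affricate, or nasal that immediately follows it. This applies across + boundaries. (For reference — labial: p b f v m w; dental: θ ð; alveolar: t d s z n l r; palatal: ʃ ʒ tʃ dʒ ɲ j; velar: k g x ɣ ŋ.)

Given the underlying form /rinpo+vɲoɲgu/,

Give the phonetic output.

[rimpo+vɲoŋgu]

/n/ before /p/ (labial) → [m]
/ɲ/ before /g/ (velar) → [ŋ]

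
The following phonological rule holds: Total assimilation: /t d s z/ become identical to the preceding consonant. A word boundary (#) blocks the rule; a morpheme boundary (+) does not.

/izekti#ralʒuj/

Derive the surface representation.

/t/ after /k/ → [k] (total assimilation)

[izekki#ralʒuj]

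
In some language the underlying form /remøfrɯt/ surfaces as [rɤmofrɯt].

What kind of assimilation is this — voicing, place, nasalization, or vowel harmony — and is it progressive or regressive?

vowel harmony, regressive

/e/→[ɤ] /ø/→[o].
Vowels agree with the last vowel, so the harmony is regressive.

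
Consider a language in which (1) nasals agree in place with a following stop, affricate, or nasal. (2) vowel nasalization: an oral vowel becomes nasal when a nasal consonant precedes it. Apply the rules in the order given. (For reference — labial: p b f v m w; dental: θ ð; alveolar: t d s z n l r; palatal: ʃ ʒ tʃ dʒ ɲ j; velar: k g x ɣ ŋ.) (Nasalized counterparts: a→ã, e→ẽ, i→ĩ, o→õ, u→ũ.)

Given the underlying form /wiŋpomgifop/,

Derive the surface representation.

[wimpoŋgifop]

Rule 1: /ŋ/ before /p/ (labial) → [m]
Rule 1: /m/ before /g/ (velar) → [ŋ]
After rule 1: wimpoŋgifop
Rule 2: no segment meets the rule's conditions; no change.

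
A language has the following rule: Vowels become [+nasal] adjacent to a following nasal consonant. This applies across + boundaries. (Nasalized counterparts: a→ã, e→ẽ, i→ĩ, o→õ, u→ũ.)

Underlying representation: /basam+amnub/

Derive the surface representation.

/a/ before nasal /m/ → [ã]
/a/ before nasal /m/ → [ã]

[basãm+ãmnub]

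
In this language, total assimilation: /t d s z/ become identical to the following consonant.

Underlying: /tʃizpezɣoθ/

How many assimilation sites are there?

/z/ before /p/ → [p] (total assimilation)
/z/ before /ɣ/ → [ɣ] (total assimilation)
2 segments change.

2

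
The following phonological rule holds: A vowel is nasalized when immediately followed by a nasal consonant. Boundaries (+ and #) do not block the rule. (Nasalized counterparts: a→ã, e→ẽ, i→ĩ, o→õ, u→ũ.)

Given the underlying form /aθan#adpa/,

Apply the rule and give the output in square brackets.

[aθãn#adpa]

/a/ before nasal /n/ → [ã]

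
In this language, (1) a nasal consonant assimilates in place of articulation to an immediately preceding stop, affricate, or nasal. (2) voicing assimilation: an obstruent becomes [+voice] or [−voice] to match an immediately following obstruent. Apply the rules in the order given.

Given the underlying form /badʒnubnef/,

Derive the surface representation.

[badʒɲubmef]

Rule 1: /n/ after /dʒ/ (palatal) → [ɲ]
Rule 1: /n/ after /b/ (labial) → [m]
After rule 1: badʒɲubmef
Rule 2: no segment meets the rule's conditions; no change.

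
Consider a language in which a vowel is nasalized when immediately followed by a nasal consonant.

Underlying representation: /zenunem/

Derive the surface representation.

[zẽnũnẽm]

/e/ before nasal /n/ → [ẽ]
/u/ before nasal /n/ → [ũ]
/e/ before nasal /m/ → [ẽ]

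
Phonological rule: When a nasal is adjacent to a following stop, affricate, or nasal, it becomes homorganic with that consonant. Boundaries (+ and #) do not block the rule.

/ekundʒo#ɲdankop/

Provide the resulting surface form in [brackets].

/n/ before /dʒ/ (palatal) → [ɲ]
/ɲ/ before /d/ (alveolar) → [n]
/n/ before /k/ (velar) → [ŋ]

[ekuɲdʒo#ndaŋkop]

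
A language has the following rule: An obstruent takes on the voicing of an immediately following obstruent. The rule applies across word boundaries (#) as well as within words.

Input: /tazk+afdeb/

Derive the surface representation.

[task+avdeb]

/z/ before /k/ (voiceless) → [s]
/f/ before /d/ (voiced) → [v]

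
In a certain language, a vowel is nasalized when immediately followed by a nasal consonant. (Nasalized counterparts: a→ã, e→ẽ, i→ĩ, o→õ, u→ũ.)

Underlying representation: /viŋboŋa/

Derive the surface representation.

[vĩŋbõŋa]

/i/ before nasal /ŋ/ → [ĩ]
/o/ before nasal /ŋ/ → [õ]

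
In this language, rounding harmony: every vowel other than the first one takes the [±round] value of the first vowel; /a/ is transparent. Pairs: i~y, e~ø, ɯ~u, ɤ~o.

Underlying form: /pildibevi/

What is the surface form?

[pildibevi]

no segment meets the rule's conditions; no change.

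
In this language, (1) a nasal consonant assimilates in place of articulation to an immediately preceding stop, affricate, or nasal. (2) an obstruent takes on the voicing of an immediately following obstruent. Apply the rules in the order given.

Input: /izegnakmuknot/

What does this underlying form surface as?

[izegŋakŋukŋot]

Rule 1: /n/ after /g/ (velar) → [ŋ]
Rule 1: /m/ after /k/ (velar) → [ŋ]
Rule 1: /n/ after /k/ (velar) → [ŋ]
After rule 1: izegŋakŋukŋot
Rule 2: no segment meets the rule's conditions; no change.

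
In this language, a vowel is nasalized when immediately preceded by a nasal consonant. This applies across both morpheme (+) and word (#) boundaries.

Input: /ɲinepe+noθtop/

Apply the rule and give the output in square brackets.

/i/ after nasal /ɲ/ → [ĩ]
/e/ after nasal /n/ → [ẽ]
/o/ after nasal /n/ → [õ]

[ɲĩnẽpe+nõθtop]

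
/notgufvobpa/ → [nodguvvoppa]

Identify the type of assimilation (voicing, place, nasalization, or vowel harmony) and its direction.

/t/→[d] /f/→[v] /b/→[p].
Each target copies a feature from the following segment, so the direction is regressive.

voicing assimilation, regressive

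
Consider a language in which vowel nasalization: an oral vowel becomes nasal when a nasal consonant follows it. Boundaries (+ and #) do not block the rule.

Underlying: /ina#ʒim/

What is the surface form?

[ĩna#ʒĩm]

/i/ before nasal /n/ → [ĩ]
/i/ before nasal /m/ → [ĩ]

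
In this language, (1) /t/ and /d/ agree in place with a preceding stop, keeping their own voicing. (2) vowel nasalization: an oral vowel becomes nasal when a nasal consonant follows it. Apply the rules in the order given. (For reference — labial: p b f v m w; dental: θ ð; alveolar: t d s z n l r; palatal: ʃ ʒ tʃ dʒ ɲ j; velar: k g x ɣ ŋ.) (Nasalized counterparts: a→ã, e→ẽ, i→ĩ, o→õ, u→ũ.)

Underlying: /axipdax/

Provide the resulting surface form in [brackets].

[axipbax]

Rule 1: /d/ after /p/ (labial) → [b]
After rule 1: axipbax
Rule 2: no segment meets the rule's conditions; no change.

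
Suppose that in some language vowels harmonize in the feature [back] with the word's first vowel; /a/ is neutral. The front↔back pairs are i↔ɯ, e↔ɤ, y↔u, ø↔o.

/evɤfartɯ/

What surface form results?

[evefarti]

/ɤ/ harmonizes with /e/ ([-back]) → [e]
/ɯ/ harmonizes with /e/ ([-back]) → [i]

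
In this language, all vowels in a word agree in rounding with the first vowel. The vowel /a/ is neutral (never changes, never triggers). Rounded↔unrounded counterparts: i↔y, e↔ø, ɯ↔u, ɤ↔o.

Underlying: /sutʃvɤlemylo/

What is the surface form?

/ɤ/ harmonizes with /u/ ([+round]) → [o]
/e/ harmonizes with /u/ ([+round]) → [ø]

[sutʃvolømylo]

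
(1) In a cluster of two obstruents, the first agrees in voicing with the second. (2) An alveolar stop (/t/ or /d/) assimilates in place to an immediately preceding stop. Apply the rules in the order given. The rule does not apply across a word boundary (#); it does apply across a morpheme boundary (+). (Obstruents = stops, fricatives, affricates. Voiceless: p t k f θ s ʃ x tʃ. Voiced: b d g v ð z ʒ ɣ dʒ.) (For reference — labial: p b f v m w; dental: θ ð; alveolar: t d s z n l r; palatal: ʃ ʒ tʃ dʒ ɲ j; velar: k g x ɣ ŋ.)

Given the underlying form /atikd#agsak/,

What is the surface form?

Rule 1: /k/ before /d/ (voiced) → [g]
Rule 1: /g/ before /s/ (voiceless) → [k]
After rule 1: atigd#aksak
Rule 2: /d/ after /g/ (velar) → [g]

[atigg#aksak]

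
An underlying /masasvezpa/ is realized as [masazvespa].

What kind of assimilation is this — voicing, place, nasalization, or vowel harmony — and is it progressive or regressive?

/s/→[z] /z/→[s].
Each target copies a feature from the following segment, so the direction is regressive.

voicing assimilation, regressive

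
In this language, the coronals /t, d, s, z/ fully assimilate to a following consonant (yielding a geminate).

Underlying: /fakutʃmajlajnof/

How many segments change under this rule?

0

No segment meets the rule's conditions.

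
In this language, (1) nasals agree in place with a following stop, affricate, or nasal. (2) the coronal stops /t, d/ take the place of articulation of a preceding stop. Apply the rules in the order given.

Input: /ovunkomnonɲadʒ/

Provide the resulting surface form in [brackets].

Rule 1: /n/ before /k/ (velar) → [ŋ]
Rule 1: /m/ before /n/ (alveolar) → [n]
Rule 1: /n/ before /ɲ/ (palatal) → [ɲ]
After rule 1: ovuŋkonnoɲɲadʒ
Rule 2: no segment meets the rule's conditions; no change.

[ovuŋkonnoɲɲadʒ]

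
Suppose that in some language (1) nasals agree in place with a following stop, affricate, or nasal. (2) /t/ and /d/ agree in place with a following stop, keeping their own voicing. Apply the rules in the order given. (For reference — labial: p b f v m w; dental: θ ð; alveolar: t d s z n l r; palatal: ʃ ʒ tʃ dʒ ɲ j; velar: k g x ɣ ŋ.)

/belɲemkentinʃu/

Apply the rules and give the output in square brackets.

Rule 1: /m/ before /k/ (velar) → [ŋ]
After rule 1: belɲeŋkentinʃu
Rule 2: no segment meets the rule's conditions; no change.

[belɲeŋkentinʃu]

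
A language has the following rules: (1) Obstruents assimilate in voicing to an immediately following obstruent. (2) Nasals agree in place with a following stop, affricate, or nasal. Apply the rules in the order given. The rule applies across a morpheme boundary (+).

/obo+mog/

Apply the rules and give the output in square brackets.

[obo+mog]

Rule 1: no segment meets the rule's conditions; no change.
After rule 1: obo+mog
Rule 2: no segment meets the rule's conditions; no change.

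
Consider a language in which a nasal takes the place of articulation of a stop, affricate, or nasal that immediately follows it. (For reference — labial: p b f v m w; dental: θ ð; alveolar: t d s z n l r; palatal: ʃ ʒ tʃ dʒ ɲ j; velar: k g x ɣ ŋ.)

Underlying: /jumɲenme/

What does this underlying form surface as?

/m/ before /ɲ/ (palatal) → [ɲ]
/n/ before /m/ (labial) → [m]

[juɲɲemme]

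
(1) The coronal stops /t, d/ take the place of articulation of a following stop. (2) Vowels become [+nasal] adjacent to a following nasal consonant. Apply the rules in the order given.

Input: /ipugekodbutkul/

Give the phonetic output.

[ipugekobbukkul]

Rule 1: /d/ before /b/ (labial) → [b]
Rule 1: /t/ before /k/ (velar) → [k]
After rule 1: ipugekobbukkul
Rule 2: no segment meets the rule's conditions; no change.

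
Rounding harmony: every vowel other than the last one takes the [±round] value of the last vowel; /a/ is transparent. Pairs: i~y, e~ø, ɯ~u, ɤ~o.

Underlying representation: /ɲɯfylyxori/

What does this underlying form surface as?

[ɲɯfilixɤri]

/y/ harmonizes with /i/ ([-round]) → [i]
/y/ harmonizes with /i/ ([-round]) → [i]
/o/ harmonizes with /i/ ([-round]) → [ɤ]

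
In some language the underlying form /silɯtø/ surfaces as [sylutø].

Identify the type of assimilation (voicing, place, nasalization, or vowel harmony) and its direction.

/i/→[y] /ɯ/→[u].
Vowels agree with the last vowel, so the harmony is regressive.

vowel harmony, regressive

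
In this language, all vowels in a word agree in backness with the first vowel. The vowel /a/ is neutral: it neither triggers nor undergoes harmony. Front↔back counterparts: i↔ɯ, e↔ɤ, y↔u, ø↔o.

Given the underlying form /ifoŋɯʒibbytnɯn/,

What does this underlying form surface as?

/o/ harmonizes with /i/ ([-back]) → [ø]
/ɯ/ harmonizes with /i/ ([-back]) → [i]
/ɯ/ harmonizes with /i/ ([-back]) → [i]

[iføŋiʒibbytnin]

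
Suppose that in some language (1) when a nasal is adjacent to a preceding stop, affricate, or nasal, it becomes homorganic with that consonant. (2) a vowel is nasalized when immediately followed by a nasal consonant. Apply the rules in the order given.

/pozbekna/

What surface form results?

Rule 1: /n/ after /k/ (velar) → [ŋ]
After rule 1: pozbekŋa
Rule 2: no segment meets the rule's conditions; no change.

[pozbekŋa]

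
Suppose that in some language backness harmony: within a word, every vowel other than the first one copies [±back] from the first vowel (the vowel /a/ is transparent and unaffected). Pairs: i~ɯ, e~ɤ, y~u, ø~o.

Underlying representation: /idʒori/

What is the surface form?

[idʒøri]

/o/ harmonizes with /i/ ([-back]) → [ø]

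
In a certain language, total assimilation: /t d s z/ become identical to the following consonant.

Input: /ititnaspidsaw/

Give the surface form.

[itinnappissaw]

/t/ before /n/ → [n] (total assimilation)
/s/ before /p/ → [p] (total assimilation)
/d/ before /s/ → [s] (total assimilation)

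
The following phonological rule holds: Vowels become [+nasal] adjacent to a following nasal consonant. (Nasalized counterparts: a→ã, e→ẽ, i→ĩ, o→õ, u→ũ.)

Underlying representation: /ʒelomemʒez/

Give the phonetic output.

/o/ before nasal /m/ → [õ]
/e/ before nasal /m/ → [ẽ]

[ʒelõmẽmʒez]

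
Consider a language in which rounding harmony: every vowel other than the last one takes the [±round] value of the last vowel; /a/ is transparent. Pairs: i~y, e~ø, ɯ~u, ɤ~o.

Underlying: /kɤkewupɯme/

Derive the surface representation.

/u/ harmonizes with /e/ ([-round]) → [ɯ]

[kɤkewɯpɯme]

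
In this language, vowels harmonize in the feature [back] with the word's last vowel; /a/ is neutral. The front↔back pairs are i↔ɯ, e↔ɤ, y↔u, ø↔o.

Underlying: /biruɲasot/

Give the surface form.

/i/ harmonizes with /o/ ([+back]) → [ɯ]

[bɯruɲasot]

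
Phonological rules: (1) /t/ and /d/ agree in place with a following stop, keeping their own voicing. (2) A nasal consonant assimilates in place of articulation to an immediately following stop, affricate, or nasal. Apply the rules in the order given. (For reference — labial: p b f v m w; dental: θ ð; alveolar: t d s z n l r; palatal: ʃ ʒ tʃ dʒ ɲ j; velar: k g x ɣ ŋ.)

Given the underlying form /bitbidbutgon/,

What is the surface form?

[bipbibbukgon]

Rule 1: /t/ before /b/ (labial) → [p]
Rule 1: /d/ before /b/ (labial) → [b]
Rule 1: /t/ before /g/ (velar) → [k]
After rule 1: bipbibbukgon
Rule 2: no segment meets the rule's conditions; no change.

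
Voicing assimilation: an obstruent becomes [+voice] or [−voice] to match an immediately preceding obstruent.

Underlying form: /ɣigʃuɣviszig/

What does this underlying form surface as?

/ʃ/ after /g/ (voiced) → [ʒ]
/z/ after /s/ (voiceless) → [s]

[ɣigʒuɣvissig]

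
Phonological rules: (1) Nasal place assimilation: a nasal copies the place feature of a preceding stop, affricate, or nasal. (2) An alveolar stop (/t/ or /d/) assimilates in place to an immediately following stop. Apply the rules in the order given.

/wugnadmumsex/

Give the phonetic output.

Rule 1: /n/ after /g/ (velar) → [ŋ]
Rule 1: /m/ after /d/ (alveolar) → [n]
After rule 1: wugŋadnumsex
Rule 2: no segment meets the rule's conditions; no change.

[wugŋadnumsex]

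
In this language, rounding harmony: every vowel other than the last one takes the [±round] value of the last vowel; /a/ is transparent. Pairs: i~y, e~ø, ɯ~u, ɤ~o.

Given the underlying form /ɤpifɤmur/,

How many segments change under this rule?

3

/ɤ/ harmonizes with /u/ ([+round]) → [o]
/i/ harmonizes with /u/ ([+round]) → [y]
/ɤ/ harmonizes with /u/ ([+round]) → [o]
3 segments change.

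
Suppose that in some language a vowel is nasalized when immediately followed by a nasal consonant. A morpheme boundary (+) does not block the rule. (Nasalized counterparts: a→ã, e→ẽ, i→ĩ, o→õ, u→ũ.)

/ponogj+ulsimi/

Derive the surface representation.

/o/ before nasal /n/ → [õ]
/i/ before nasal /m/ → [ĩ]

[põnogj+ulsĩmi]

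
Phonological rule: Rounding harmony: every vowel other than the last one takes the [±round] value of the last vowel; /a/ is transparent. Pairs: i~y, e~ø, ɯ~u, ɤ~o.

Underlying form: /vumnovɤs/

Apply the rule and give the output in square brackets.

[vɯmnɤvɤs]

/u/ harmonizes with /ɤ/ ([-round]) → [ɯ]
/o/ harmonizes with /ɤ/ ([-round]) → [ɤ]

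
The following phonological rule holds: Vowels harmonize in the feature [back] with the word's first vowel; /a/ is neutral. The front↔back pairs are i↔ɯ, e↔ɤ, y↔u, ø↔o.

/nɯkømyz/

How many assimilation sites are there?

2

/ø/ harmonizes with /ɯ/ ([+back]) → [o]
/y/ harmonizes with /ɯ/ ([+back]) → [u]
2 segments change.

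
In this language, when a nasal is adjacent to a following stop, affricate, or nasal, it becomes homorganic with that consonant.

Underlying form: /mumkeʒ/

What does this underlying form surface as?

[muŋkeʒ]

/m/ before /k/ (velar) → [ŋ]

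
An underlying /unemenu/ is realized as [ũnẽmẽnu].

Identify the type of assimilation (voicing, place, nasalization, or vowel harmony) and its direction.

nasalization, regressive

/u/→[ũ] /e/→[ẽ] /e/→[ẽ].
Each target copies a feature from the following segment, so the direction is regressive.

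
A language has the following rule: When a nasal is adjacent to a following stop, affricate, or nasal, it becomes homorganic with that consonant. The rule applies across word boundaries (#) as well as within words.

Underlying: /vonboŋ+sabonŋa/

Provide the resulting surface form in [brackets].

/n/ before /b/ (labial) → [m]
/n/ before /ŋ/ (velar) → [ŋ]

[vomboŋ+saboŋŋa]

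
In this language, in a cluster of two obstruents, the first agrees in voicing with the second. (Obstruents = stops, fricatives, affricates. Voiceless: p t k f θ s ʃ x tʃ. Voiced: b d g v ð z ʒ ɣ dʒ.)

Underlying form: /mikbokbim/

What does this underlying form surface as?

/k/ before /b/ (voiced) → [g]
/k/ before /b/ (voiced) → [g]

[migbogbim]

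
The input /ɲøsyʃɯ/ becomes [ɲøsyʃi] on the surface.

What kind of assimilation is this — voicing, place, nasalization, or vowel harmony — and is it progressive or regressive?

/ɯ/→[i].
Vowels agree with the first vowel, so the harmony is progressive.

vowel harmony, progressive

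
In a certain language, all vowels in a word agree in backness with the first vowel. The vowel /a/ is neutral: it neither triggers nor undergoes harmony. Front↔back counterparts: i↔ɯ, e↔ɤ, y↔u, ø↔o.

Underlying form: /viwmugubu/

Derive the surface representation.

[viwmygyby]

/u/ harmonizes with /i/ ([-back]) → [y]
/u/ harmonizes with /i/ ([-back]) → [y]
/u/ harmonizes with /i/ ([-back]) → [y]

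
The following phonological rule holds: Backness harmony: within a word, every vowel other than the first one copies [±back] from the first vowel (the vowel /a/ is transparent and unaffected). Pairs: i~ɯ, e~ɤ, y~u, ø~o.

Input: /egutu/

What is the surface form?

[egyty]

/u/ harmonizes with /e/ ([-back]) → [y]
/u/ harmonizes with /e/ ([-back]) → [y]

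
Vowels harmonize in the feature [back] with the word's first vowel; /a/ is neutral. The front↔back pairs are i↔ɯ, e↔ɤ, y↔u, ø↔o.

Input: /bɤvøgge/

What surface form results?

/ø/ harmonizes with /ɤ/ ([+back]) → [o]
/e/ harmonizes with /ɤ/ ([+back]) → [ɤ]

[bɤvoggɤ]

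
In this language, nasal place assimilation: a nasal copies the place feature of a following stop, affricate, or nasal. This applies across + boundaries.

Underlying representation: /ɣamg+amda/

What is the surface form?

[ɣaŋg+anda]

/m/ before /g/ (velar) → [ŋ]
/m/ before /d/ (alveolar) → [n]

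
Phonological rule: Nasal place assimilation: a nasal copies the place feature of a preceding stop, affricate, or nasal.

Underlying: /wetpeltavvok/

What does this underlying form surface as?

no segment meets the rule's conditions; no change.

[wetpeltavvok]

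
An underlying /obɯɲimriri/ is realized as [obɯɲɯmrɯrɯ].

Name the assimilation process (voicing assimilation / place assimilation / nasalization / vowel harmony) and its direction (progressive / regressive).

/i/→[ɯ] /i/→[ɯ] /i/→[ɯ].
Vowels agree with the first vowel, so the harmony is progressive.

vowel harmony, progressive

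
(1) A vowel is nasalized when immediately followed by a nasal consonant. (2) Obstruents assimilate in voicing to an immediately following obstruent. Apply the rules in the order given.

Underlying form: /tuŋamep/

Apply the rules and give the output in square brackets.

Rule 1: /u/ before nasal /ŋ/ → [ũ]
Rule 1: /a/ before nasal /m/ → [ã]
After rule 1: tũŋãmep
Rule 2: no segment meets the rule's conditions; no change.

[tũŋãmep]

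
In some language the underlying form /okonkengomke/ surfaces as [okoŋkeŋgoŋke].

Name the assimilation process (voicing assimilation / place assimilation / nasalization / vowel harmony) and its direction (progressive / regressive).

/n/→[ŋ] /n/→[ŋ] /m/→[ŋ].
Each target copies a feature from the following segment, so the direction is regressive.

place assimilation, regressive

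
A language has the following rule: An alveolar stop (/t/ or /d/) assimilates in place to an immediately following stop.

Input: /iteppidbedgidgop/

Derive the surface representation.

[iteppibbeggiggop]

/d/ before /b/ (labial) → [b]
/d/ before /g/ (velar) → [g]
/d/ before /g/ (velar) → [g]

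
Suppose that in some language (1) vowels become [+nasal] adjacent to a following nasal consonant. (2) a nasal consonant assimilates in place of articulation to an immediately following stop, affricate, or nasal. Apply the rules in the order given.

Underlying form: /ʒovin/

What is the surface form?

[ʒovĩn]

Rule 1: /i/ before nasal /n/ → [ĩ]
After rule 1: ʒovĩn
Rule 2: no segment meets the rule's conditions; no change.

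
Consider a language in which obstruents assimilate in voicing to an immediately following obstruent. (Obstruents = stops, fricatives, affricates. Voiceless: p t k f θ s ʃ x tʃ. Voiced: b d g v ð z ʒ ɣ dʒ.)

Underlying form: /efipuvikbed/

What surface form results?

[efipuvigbed]

/k/ before /b/ (voiced) → [g]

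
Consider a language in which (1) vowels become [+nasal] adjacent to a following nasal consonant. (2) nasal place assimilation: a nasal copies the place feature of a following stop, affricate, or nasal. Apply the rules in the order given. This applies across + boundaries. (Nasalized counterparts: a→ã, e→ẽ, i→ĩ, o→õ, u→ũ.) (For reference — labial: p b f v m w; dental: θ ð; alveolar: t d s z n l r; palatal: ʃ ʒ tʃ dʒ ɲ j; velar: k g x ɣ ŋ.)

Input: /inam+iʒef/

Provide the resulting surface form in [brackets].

[ĩnãm+iʒef]

Rule 1: /i/ before nasal /n/ → [ĩ]
Rule 1: /a/ before nasal /m/ → [ã]
After rule 1: ĩnãm+iʒef
Rule 2: no segment meets the rule's conditions; no change.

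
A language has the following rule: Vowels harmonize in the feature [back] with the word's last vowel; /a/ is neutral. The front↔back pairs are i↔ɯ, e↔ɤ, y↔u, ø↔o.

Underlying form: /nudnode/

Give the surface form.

[nydnøde]

/u/ harmonizes with /e/ ([-back]) → [y]
/o/ harmonizes with /e/ ([-back]) → [ø]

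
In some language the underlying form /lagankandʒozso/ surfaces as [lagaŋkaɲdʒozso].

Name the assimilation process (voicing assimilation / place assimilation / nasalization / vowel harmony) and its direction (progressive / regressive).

place assimilation, regressive

/n/→[ŋ] /n/→[ɲ].
Each target copies a feature from the following segment, so the direction is regressive.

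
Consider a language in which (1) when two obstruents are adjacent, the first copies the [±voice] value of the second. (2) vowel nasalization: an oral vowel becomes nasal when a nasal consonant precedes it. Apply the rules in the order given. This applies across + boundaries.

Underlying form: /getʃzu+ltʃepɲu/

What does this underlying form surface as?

Rule 1: /tʃ/ before /z/ (voiced) → [dʒ]
After rule 1: gedʒzu+ltʃepɲu
Rule 2: /u/ after nasal /ɲ/ → [ũ]

[gedʒzu+ltʃepɲũ]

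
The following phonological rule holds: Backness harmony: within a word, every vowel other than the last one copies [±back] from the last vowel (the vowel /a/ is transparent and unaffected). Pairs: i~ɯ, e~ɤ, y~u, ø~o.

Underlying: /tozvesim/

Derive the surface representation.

[tøzvesim]

/o/ harmonizes with /i/ ([-back]) → [ø]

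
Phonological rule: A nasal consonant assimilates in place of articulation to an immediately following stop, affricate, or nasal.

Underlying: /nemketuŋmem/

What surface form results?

[neŋketummem]

/m/ before /k/ (velar) → [ŋ]
/ŋ/ before /m/ (labial) → [m]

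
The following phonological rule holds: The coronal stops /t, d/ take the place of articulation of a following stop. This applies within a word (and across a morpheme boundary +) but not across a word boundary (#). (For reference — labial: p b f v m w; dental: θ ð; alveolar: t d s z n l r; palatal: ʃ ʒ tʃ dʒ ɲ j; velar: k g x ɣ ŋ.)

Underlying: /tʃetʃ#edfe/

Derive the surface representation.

no segment meets the rule's conditions; no change.

[tʃetʃ#edfe]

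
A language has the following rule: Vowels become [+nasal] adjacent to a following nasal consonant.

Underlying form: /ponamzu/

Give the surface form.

[põnãmzu]

/o/ before nasal /n/ → [õ]
/a/ before nasal /m/ → [ã]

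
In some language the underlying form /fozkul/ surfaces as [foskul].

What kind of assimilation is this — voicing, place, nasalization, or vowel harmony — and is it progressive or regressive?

/z/→[s].
Each target copies a feature from the following segment, so the direction is regressive.

voicing assimilation, regressive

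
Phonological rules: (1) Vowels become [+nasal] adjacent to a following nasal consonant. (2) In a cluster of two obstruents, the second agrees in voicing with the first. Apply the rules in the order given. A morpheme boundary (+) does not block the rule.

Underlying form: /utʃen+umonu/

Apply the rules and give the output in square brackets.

Rule 1: /e/ before nasal /n/ → [ẽ]
Rule 1: /u/ before nasal /m/ → [ũ]
Rule 1: /o/ before nasal /n/ → [õ]
After rule 1: utʃẽn+ũmõnu
Rule 2: no segment meets the rule's conditions; no change.

[utʃẽn+ũmõnu]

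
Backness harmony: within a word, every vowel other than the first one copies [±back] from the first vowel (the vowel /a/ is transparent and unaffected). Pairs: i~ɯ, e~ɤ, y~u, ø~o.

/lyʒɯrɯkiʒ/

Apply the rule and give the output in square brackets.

[lyʒirikiʒ]

/ɯ/ harmonizes with /y/ ([-back]) → [i]
/ɯ/ harmonizes with /y/ ([-back]) → [i]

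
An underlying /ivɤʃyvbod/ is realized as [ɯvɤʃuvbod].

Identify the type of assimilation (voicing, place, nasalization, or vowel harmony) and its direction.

vowel harmony, regressive

/i/→[ɯ] /y/→[u].
Vowels agree with the last vowel, so the harmony is regressive.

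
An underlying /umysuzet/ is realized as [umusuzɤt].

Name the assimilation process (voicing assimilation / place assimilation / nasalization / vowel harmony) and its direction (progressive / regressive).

/y/→[u] /e/→[ɤ].
Vowels agree with the first vowel, so the harmony is progressive.

vowel harmony, progressive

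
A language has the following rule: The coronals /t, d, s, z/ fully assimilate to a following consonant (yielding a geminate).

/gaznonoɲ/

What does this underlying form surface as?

/z/ before /n/ → [n] (total assimilation)

[gannonoɲ]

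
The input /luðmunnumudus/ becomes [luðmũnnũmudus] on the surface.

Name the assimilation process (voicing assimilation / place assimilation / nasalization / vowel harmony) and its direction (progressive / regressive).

/u/→[ũ] /u/→[ũ].
Each target copies a feature from the following segment, so the direction is regressive.

nasalization, regressive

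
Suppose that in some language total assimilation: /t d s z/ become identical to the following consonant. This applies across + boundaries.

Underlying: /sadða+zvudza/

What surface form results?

/d/ before /ð/ → [ð] (total assimilation)
/z/ before /v/ → [v] (total assimilation)
/d/ before /z/ → [z] (total assimilation)

[saðða+vvuzza]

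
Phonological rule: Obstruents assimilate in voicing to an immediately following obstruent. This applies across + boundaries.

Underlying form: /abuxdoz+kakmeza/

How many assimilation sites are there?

/x/ before /d/ (voiced) → [ɣ]
/z/ before /k/ (voiceless) → [s]
2 segments change.

2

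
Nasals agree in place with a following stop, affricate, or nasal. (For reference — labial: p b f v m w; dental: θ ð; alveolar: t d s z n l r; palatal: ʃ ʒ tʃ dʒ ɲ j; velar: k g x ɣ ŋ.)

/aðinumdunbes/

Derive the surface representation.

[aðinundumbes]

/m/ before /d/ (alveolar) → [n]
/n/ before /b/ (labial) → [m]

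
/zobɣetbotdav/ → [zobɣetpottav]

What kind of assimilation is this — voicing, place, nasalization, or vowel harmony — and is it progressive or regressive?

/b/→[p] /d/→[t].
Each target copies a feature from the preceding segment, so the direction is progressive.

voicing assimilation, progressive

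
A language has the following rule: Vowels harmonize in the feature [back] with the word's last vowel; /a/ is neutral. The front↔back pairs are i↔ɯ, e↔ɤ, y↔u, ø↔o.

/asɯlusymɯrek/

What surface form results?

[asilysymirek]

/ɯ/ harmonizes with /e/ ([-back]) → [i]
/u/ harmonizes with /e/ ([-back]) → [y]
/ɯ/ harmonizes with /e/ ([-back]) → [i]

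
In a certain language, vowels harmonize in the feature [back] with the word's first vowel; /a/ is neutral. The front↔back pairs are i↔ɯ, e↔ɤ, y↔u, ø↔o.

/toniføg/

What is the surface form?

/i/ harmonizes with /o/ ([+back]) → [ɯ]
/ø/ harmonizes with /o/ ([+back]) → [o]

[tonɯfog]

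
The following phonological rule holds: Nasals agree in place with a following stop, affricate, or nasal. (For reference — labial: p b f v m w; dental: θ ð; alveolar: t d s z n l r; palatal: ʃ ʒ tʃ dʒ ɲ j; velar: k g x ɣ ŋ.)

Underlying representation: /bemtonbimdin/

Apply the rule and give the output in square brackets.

[bentombindin]

/m/ before /t/ (alveolar) → [n]
/n/ before /b/ (labial) → [m]
/m/ before /d/ (alveolar) → [n]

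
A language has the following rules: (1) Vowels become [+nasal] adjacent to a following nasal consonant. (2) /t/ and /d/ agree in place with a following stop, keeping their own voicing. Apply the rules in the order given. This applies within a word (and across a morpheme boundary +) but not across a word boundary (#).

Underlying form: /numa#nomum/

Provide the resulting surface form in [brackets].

Rule 1: /u/ before nasal /m/ → [ũ]
Rule 1: /o/ before nasal /m/ → [õ]
Rule 1: /u/ before nasal /m/ → [ũ]
After rule 1: nũma#nõmũm
Rule 2: no segment meets the rule's conditions; no change.

[nũma#nõmũm]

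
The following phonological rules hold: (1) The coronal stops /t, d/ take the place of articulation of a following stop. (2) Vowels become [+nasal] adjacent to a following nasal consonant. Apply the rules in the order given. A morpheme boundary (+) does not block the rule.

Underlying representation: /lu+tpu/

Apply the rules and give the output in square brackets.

[lu+ppu]

Rule 1: /t/ before /p/ (labial) → [p]
After rule 1: lu+ppu
Rule 2: no segment meets the rule's conditions; no change.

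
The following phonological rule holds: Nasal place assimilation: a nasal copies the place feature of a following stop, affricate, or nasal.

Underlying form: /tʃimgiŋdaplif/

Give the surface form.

[tʃiŋgindaplif]

/m/ before /g/ (velar) → [ŋ]
/ŋ/ before /d/ (alveolar) → [n]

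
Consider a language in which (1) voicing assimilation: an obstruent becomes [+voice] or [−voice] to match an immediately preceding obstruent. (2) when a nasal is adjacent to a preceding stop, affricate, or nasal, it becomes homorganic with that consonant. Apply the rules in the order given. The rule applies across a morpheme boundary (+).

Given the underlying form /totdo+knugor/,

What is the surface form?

Rule 1: /d/ after /t/ (voiceless) → [t]
After rule 1: totto+knugor
Rule 2: /n/ after /k/ (velar) → [ŋ]

[totto+kŋugor]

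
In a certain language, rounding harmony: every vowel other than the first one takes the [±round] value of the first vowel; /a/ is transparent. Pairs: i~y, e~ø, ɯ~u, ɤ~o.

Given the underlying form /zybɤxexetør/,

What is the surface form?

/ɤ/ harmonizes with /y/ ([+round]) → [o]
/e/ harmonizes with /y/ ([+round]) → [ø]
/e/ harmonizes with /y/ ([+round]) → [ø]

[zyboxøxøtør]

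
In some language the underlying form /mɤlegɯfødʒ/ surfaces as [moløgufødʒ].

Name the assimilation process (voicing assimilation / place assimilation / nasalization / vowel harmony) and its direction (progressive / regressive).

/ɤ/→[o] /e/→[ø] /ɯ/→[u].
Vowels agree with the last vowel, so the harmony is regressive.

vowel harmony, regressive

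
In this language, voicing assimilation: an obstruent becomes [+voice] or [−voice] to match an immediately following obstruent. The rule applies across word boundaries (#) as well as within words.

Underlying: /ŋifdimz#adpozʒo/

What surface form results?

/f/ before /d/ (voiced) → [v]
/d/ before /p/ (voiceless) → [t]

[ŋivdimz#atpozʒo]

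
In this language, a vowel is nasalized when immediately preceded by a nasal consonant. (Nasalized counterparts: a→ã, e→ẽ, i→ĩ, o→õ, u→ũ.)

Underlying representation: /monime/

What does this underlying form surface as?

[mõnĩmẽ]

/o/ after nasal /m/ → [õ]
/i/ after nasal /n/ → [ĩ]
/e/ after nasal /m/ → [ẽ]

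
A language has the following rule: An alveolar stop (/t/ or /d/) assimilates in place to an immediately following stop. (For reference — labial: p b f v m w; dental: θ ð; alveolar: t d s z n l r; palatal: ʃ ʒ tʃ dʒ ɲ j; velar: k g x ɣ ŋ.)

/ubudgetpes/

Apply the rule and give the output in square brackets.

/d/ before /g/ (velar) → [g]
/t/ before /p/ (labial) → [p]

[ubuggeppes]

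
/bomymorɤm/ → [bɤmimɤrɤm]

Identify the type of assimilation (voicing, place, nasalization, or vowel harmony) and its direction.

/o/→[ɤ] /y/→[i] /o/→[ɤ].
Vowels agree with the last vowel, so the harmony is regressive.

vowel harmony, regressive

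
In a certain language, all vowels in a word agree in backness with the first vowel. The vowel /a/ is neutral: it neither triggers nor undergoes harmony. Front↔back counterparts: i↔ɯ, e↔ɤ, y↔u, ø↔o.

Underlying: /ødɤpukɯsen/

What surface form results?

[ødepykisen]

/ɤ/ harmonizes with /ø/ ([-back]) → [e]
/u/ harmonizes with /ø/ ([-back]) → [y]
/ɯ/ harmonizes with /ø/ ([-back]) → [i]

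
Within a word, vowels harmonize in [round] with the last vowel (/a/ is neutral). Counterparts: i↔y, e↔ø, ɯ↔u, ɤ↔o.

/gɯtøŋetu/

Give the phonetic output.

[gutøŋøtu]

/ɯ/ harmonizes with /u/ ([+round]) → [u]
/e/ harmonizes with /u/ ([+round]) → [ø]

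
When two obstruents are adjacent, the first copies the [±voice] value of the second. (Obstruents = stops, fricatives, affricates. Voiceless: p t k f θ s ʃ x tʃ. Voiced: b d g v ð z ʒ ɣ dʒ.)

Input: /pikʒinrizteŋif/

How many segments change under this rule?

2

/k/ before /ʒ/ (voiced) → [g]
/z/ before /t/ (voiceless) → [s]
2 segments change.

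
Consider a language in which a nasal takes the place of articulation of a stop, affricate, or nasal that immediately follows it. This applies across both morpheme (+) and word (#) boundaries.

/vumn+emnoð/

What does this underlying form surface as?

/m/ before /n/ (alveolar) → [n]
/m/ before /n/ (alveolar) → [n]

[vunn+ennoð]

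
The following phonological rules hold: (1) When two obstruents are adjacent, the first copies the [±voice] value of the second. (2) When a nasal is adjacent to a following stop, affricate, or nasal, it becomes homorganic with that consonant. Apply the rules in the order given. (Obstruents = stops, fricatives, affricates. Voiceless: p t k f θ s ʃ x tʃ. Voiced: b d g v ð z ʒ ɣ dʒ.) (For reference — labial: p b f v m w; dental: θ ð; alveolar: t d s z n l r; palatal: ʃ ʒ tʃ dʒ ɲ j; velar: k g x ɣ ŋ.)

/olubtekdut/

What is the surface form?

Rule 1: /b/ before /t/ (voiceless) → [p]
Rule 1: /k/ before /d/ (voiced) → [g]
After rule 1: oluptegdut
Rule 2: no segment meets the rule's conditions; no change.

[oluptegdut]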